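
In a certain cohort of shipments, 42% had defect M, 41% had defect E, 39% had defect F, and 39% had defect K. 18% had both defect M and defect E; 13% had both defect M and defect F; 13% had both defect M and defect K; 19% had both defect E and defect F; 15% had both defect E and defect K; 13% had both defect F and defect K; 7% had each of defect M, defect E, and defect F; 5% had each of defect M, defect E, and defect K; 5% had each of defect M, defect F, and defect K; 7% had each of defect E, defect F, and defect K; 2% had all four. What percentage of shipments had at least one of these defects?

92%

By inclusion-exclusion,
P(union) = 42 + 41 + 39 + 39 − 18 − 13 − 13 − 19 − 15 − 13 + 7 + 5 + 5 + 7 − 2 = 92%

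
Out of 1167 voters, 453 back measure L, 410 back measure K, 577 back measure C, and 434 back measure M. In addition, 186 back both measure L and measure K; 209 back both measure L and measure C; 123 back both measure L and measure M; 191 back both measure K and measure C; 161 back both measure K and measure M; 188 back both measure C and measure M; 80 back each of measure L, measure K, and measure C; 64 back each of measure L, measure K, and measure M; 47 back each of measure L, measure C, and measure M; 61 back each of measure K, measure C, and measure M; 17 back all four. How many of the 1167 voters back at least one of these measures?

|union| = 453 + 410 + 577 + 434 − 186 − 209 − 123 − 191 − 161 − 188 + 80 + 64 + 47 + 61 − 17 = 1051

1051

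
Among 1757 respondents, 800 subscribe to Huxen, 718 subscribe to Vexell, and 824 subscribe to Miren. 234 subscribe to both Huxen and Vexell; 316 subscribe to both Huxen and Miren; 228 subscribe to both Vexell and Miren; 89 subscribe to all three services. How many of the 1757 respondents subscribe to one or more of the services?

By inclusion-exclusion,
|at least one| = 800 + 718 + 824 − 234 − 316 − 228 + 89 = 1653

1653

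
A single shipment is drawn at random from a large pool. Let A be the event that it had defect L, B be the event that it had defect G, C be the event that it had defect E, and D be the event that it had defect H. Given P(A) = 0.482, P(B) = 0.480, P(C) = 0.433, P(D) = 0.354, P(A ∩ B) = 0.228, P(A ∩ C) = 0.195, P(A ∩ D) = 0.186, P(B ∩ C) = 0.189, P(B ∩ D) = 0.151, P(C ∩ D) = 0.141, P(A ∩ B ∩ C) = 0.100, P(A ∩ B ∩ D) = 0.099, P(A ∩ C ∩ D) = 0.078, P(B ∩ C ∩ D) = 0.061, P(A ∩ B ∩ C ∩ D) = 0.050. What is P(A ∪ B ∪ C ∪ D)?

0.947

By inclusion-exclusion,
P(A ∪ B ∪ C ∪ D) = 0.482 + 0.480 + 0.433 + 0.354 − 0.228 − 0.195 − 0.186 − 0.189 − 0.151 − 0.141 + 0.100 + 0.099 + 0.078 + 0.061 − 0.050 = 0.947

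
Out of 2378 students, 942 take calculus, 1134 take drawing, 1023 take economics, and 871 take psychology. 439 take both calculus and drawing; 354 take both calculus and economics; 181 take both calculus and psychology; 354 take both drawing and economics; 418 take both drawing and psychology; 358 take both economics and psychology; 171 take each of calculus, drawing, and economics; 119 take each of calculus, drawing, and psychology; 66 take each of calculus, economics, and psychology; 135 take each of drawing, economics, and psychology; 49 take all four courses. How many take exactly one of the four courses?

1039

Using the inclusion–exclusion count for exactly one event:
|exactly one| = 942 + 1134 + 1023 + 871 − 2·439 − 2·354 − 2·181 − 2·354 − 2·418 − 2·358 + 3·171 + 3·119 + 3·66 + 3·135 − 4·49 = 1039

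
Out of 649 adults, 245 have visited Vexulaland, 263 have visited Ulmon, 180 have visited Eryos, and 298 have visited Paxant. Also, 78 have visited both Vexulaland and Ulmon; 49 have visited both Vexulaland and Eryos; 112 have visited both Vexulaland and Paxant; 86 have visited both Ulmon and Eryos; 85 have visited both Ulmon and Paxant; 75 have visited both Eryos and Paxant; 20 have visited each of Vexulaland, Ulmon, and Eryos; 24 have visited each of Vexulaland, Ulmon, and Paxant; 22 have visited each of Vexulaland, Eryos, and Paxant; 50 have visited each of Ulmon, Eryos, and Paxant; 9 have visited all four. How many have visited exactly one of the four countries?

By inclusion–exclusion (exactly-one form):
N(exactly one) = 245 + 263 + 180 + 298 − 2·78 − 2·49 − 2·112 − 2·86 − 2·85 − 2·75 + 3·20 + 3·24 + 3·22 + 3·50 − 4·9 = 328

328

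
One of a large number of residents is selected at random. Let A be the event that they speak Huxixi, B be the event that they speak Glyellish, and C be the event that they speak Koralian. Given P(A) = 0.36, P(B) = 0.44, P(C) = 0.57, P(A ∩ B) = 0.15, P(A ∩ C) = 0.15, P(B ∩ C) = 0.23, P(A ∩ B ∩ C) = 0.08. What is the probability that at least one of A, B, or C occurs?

0.92

Using inclusion–exclusion:
P(A ∪ B ∪ C) = 0.36 + 0.44 + 0.57 − 0.15 − 0.15 − 0.23 + 0.08 = 0.92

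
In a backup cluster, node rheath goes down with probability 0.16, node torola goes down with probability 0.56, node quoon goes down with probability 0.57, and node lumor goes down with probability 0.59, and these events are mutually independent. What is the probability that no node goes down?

0.06516048

Independence gives P(none) = ∏(1 − pᵢ).
P(none) = (1 − 0.16) × (1 − 0.56) × (1 − 0.57) × (1 − 0.59) = 0.84 × 0.44 × 0.43 × 0.41 = 0.06516048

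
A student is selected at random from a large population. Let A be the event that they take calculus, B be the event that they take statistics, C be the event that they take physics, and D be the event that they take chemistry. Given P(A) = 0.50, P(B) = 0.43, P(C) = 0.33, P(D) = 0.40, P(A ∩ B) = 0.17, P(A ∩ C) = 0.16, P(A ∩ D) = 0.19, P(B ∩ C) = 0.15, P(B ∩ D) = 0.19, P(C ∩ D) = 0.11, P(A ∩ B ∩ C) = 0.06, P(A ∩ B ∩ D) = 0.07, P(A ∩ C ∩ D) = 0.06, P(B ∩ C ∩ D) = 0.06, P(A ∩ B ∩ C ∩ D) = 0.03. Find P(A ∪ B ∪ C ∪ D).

By inclusion-exclusion,
P(A ∪ B ∪ C ∪ D) = 0.50 + 0.43 + 0.33 + 0.40 − 0.17 − 0.16 − 0.19 − 0.15 − 0.19 − 0.11 + 0.06 + 0.07 + 0.06 + 0.06 − 0.03 = 0.91

0.91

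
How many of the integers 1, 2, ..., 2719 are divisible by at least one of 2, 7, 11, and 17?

1722

By inclusion-exclusion,
⌊2719/2⌋ + ⌊2719/7⌋ + ⌊2719/11⌋ + ⌊2719/17⌋ − ⌊2719/14⌋ − ⌊2719/22⌋ − ⌊2719/34⌋ − ⌊2719/77⌋ − ⌊2719/119⌋ − ⌊2719/187⌋ + ⌊2719/154⌋ + ⌊2719/238⌋ + ⌊2719/374⌋ + ⌊2719/1309⌋ − ⌊2719/2618⌋ = 1359 + 388 + 247 + 159 − 194 − 123 − 79 − 35 − 22 − 14 + 17 + 11 + 7 + 2 − 1 = 1722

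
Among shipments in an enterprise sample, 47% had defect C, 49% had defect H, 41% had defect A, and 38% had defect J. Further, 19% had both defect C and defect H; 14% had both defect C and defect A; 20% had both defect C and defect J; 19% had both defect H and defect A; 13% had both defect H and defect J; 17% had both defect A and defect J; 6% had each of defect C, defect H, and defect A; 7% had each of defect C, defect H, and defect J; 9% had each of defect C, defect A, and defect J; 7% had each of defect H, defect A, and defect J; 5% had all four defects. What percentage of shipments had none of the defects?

Apply inclusion-exclusion:
P(at least one) = 47 + 49 + 41 + 38 − 19 − 14 − 20 − 19 − 13 − 17 + 6 + 7 + 9 + 7 − 5 = 97%
P(none) = 100% − 97% = 3%

3%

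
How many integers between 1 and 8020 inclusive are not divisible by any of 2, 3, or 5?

By inclusion-exclusion,
⌊8020/2⌋ + ⌊8020/3⌋ + ⌊8020/5⌋ − ⌊8020/6⌋ − ⌊8020/10⌋ − ⌊8020/15⌋ + ⌊8020/30⌋ = 4010 + 2673 + 1604 − 1336 − 802 − 534 + 267 = 5882
8020 − 5882 = 2138

2138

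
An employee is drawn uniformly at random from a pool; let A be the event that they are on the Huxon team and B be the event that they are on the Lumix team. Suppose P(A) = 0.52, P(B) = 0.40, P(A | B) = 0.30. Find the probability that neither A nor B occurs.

0.20

P(A ∩ B) = P(B)·P(A|B) = 0.40 × 0.30 = 0.12
P(A ∪ B) = 0.52 + 0.40 − 0.12 = 0.80
P(none) = 1 − 0.80 = 0.20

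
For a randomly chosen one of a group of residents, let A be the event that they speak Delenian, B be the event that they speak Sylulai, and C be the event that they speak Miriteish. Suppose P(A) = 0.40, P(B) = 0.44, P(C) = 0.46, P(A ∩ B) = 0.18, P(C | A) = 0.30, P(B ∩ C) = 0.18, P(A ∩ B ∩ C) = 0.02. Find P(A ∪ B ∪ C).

P(A ∩ C) = P(A)·P(C|A) = 0.40 × 0.30 = 0.12
By inclusion-exclusion,
P(A ∪ B ∪ C) = 0.40 + 0.44 + 0.46 − 0.18 − 0.12 − 0.18 + 0.02 = 0.84

0.84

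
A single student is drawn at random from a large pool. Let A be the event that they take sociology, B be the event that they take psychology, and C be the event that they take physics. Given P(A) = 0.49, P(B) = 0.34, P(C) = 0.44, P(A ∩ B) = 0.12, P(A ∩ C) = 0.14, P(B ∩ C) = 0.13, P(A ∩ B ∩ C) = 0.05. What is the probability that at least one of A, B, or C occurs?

Using inclusion–exclusion:
P(A ∪ B ∪ C) = 0.49 + 0.34 + 0.44 − 0.12 − 0.14 − 0.13 + 0.05 = 0.93

0.93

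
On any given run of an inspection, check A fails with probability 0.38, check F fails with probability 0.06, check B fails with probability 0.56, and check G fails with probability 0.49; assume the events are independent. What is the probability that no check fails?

P(none) = (1 − 0.38) × (1 − 0.06) × (1 − 0.56) × (1 − 0.49) = 0.62 × 0.94 × 0.44 × 0.51 = 0.13078032

0.13078032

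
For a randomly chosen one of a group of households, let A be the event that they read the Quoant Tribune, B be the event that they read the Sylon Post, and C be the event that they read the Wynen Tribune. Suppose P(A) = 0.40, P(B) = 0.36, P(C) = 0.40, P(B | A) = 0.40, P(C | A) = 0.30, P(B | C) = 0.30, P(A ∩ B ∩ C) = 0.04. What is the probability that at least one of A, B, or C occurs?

0.80

P(A ∩ B) = P(A)·P(B|A) = 0.40 × 0.40 = 0.16
P(A ∩ C) = P(A)·P(C|A) = 0.40 × 0.30 = 0.12
P(B ∩ C) = P(C)·P(B|C) = 0.40 × 0.30 = 0.12
P(A ∪ B ∪ C) = 0.40 + 0.36 + 0.40 − 0.16 − 0.12 − 0.12 + 0.04 = 0.80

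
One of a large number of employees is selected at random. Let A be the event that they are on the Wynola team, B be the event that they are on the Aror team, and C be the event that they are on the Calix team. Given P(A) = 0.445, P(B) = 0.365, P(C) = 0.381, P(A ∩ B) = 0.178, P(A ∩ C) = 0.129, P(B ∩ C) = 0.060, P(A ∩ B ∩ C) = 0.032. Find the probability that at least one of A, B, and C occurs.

P(A ∪ B ∪ C) = 0.445 + 0.365 + 0.381 − 0.178 − 0.129 − 0.060 + 0.032 = 0.856

0.856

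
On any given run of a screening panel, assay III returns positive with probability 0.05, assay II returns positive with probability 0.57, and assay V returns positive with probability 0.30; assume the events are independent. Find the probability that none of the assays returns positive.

0.28595

P(none) = (1 − 0.05) × (1 − 0.57) × (1 − 0.30) = 0.95 × 0.43 × 0.70 = 0.28595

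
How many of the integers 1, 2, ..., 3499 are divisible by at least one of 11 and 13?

floor(3499/11) + floor(3499/13) − floor(3499/143) = 318 + 269 − 24 = 563

563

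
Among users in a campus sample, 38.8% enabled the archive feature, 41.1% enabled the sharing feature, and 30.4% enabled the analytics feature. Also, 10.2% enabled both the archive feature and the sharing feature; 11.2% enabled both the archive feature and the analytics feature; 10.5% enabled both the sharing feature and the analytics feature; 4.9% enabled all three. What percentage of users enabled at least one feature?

83.3%

P(union) = 38.8 + 41.1 + 30.4 − 10.2 − 11.2 − 10.5 + 4.9 = 83.3%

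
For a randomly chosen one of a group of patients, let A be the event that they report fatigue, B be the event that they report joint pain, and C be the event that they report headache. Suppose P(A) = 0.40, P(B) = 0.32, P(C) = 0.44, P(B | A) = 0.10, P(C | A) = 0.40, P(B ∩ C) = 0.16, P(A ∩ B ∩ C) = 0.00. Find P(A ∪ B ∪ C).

0.80

P(A ∩ B) = P(A)·P(B|A) = 0.40 × 0.10 = 0.04
P(A ∩ C) = P(A)·P(C|A) = 0.40 × 0.40 = 0.16
By inclusion–exclusion:
P(A ∪ B ∪ C) = 0.40 + 0.32 + 0.44 − 0.04 − 0.16 − 0.16 + 0.00 = 0.80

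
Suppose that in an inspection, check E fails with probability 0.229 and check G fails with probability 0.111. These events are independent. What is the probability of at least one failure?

0.314581

P(none) = (1 − 0.229) × (1 − 0.111) = 0.771 × 0.889 = 0.685419
P(at least one) = 1 − 0.685419 = 0.314581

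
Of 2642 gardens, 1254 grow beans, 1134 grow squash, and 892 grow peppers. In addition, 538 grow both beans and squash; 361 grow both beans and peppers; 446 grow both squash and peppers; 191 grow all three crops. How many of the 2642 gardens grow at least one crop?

2126

Apply inclusion-exclusion:
|at least one| = 1254 + 1134 + 892 − 538 − 361 − 446 + 191 = 2126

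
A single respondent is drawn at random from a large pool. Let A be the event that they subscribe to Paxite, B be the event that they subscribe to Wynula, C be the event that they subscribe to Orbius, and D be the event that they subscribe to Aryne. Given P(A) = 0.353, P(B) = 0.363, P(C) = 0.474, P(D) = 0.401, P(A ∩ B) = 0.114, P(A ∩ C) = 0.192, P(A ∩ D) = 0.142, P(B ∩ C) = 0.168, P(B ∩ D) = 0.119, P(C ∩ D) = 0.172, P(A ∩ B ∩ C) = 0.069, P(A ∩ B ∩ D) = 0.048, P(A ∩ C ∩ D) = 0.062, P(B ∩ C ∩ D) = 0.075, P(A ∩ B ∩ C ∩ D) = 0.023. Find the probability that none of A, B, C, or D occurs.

P(A ∪ B ∪ C ∪ D) = 0.353 + 0.363 + 0.474 + 0.401 − 0.114 − 0.192 − 0.142 − 0.168 − 0.119 − 0.172 + 0.069 + 0.048 + 0.062 + 0.075 − 0.023 = 0.915
P(none) = 1 − 0.915 = 0.085

0.085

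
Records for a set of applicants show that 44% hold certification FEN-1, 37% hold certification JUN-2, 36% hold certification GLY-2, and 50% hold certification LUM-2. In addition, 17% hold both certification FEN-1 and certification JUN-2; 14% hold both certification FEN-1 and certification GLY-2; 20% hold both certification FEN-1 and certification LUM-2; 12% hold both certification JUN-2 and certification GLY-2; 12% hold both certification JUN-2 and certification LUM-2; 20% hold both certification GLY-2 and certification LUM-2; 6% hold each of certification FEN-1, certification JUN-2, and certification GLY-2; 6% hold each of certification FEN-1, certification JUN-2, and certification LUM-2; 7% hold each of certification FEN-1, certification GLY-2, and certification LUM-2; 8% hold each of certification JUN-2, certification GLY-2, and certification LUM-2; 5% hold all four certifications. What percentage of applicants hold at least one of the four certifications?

94%

Using inclusion–exclusion:
P(≥1) = 44 + 37 + 36 + 50 − 17 − 14 − 20 − 12 − 12 − 20 + 6 + 6 + 7 + 8 − 5 = 94%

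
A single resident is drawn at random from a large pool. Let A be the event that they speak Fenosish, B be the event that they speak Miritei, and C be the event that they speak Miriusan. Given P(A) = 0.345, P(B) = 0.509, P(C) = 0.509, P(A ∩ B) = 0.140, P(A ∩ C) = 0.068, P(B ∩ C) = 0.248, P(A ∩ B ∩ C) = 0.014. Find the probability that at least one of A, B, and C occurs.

0.921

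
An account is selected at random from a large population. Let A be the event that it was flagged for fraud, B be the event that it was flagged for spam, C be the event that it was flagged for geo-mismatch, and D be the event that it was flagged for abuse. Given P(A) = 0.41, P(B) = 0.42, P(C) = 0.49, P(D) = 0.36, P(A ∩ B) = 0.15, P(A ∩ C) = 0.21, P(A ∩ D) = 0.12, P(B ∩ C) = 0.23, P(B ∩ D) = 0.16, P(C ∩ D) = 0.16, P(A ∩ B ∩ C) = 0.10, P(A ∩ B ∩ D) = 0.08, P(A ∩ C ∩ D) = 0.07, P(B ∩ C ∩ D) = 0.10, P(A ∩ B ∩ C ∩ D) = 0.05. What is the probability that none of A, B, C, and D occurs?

By inclusion-exclusion,
P(A ∪ B ∪ C ∪ D) = 0.41 + 0.42 + 0.49 + 0.36 − 0.15 − 0.21 − 0.12 − 0.23 − 0.16 − 0.16 + 0.10 + 0.08 + 0.07 + 0.10 − 0.05 = 0.95
P(none) = 1 − 0.95 = 0.05

0.05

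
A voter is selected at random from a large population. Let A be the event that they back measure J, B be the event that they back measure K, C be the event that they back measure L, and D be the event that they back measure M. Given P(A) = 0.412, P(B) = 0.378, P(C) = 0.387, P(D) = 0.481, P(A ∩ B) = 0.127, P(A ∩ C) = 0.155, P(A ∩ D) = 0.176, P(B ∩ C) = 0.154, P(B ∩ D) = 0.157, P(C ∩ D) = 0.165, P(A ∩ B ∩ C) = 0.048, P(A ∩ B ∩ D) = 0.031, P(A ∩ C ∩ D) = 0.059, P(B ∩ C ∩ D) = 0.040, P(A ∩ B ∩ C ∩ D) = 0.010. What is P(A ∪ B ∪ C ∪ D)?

0.892

By inclusion-exclusion,
P(A ∪ B ∪ C ∪ D) = 0.412 + 0.378 + 0.387 + 0.481 − 0.127 − 0.155 − 0.176 − 0.154 − 0.157 − 0.165 + 0.048 + 0.031 + 0.059 + 0.040 − 0.010 = 0.892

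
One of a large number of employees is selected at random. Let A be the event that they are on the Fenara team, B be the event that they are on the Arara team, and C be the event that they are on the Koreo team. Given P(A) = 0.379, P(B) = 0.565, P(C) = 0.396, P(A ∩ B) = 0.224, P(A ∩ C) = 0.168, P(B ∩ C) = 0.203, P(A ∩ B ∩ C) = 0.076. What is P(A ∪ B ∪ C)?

P(A ∪ B ∪ C) = 0.379 + 0.565 + 0.396 − 0.224 − 0.168 − 0.203 + 0.076 = 0.821

0.821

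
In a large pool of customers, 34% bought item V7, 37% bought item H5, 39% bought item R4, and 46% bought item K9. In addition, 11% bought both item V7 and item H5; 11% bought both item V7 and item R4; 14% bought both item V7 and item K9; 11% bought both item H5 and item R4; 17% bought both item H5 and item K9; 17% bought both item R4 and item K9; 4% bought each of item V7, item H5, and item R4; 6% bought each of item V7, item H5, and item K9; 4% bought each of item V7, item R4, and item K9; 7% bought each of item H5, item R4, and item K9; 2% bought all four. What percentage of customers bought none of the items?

Inclusion–exclusion gives
P(at least one) = 34 + 37 + 39 + 46 − 11 − 11 − 14 − 11 − 17 − 17 + 4 + 6 + 4 + 7 − 2 = 94%
P(none) = 100% − 94% = 6%

6%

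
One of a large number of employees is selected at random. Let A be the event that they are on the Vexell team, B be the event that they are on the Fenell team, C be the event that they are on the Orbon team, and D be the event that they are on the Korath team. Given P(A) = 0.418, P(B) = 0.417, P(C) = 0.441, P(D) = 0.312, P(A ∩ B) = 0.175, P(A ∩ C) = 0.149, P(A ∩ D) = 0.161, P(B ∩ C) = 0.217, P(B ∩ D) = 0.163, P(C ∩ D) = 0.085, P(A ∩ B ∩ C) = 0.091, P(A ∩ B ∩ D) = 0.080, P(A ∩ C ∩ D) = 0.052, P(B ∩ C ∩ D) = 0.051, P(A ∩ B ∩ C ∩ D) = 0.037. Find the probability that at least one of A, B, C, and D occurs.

0.875

P(A ∪ B ∪ C ∪ D) = 0.418 + 0.417 + 0.441 + 0.312 − 0.175 − 0.149 − 0.161 − 0.217 − 0.163 − 0.085 + 0.091 + 0.080 + 0.052 + 0.051 − 0.037 = 0.875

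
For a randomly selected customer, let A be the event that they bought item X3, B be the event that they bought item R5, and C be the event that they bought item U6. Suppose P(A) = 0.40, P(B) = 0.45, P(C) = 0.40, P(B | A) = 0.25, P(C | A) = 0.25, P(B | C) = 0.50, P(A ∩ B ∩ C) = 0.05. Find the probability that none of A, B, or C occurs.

0.10

P(A ∩ B) = P(A)·P(B|A) = 0.40 × 0.25 = 0.10
P(A ∩ C) = P(A)·P(C|A) = 0.40 × 0.25 = 0.10
P(B ∩ C) = P(C)·P(B|C) = 0.40 × 0.50 = 0.20
Inclusion–exclusion gives
P(A ∪ B ∪ C) = 0.40 + 0.45 + 0.40 − 0.10 − 0.10 − 0.20 + 0.05 = 0.90
P(none) = 1 − 0.90 = 0.10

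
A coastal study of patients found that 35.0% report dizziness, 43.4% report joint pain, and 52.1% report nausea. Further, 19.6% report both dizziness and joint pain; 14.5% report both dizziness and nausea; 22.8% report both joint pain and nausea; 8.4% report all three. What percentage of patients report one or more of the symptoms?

P(union) = 35.0 + 43.4 + 52.1 − 19.6 − 14.5 − 22.8 + 8.4 = 82.0%

82.0%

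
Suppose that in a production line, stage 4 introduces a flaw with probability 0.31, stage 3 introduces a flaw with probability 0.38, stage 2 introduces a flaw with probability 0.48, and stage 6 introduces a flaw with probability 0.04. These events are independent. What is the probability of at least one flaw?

0.78644224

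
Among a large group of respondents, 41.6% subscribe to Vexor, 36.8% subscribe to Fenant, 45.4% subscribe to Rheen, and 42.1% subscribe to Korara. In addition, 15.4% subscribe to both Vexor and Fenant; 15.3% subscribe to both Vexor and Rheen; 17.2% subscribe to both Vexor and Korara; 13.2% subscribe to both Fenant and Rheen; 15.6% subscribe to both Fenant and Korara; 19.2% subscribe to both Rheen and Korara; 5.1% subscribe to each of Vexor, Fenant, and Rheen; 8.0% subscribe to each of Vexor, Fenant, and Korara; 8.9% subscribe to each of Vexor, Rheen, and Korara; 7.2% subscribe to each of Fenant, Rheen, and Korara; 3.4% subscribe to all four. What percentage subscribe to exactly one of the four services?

48.1%

P(exactly one) = 41.6 + 36.8 + 45.4 + 42.1 − 2·15.4 − 2·15.3 − 2·17.2 − 2·13.2 − 2·15.6 − 2·19.2 + 3·5.1 + 3·8.0 + 3·8.9 + 3·7.2 − 4·3.4 = 48.1%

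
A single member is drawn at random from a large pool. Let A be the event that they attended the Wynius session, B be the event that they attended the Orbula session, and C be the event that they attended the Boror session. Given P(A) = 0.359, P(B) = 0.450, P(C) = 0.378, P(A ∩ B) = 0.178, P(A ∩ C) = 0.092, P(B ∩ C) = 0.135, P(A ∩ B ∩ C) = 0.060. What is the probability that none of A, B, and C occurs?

0.158

By inclusion–exclusion:
P(A ∪ B ∪ C) = 0.359 + 0.450 + 0.378 − 0.178 − 0.092 − 0.135 + 0.060 = 0.842
P(none) = 1 − 0.842 = 0.158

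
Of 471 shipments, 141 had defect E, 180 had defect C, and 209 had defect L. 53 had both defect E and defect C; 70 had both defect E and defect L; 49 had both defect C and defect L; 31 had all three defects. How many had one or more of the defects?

389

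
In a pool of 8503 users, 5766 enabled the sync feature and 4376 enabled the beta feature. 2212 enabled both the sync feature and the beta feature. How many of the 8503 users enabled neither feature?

|union| = 5766 + 4376 − 2212 = 7930
None: 8503 − 7930 = 573

573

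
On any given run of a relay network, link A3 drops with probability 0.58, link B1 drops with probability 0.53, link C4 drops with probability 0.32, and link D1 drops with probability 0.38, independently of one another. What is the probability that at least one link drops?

0.91677616

P(none) = (1 − 0.58) × (1 − 0.53) × (1 − 0.32) × (1 − 0.38) = 0.42 × 0.47 × 0.68 × 0.62 = 0.08322384
P(at least one) = 1 − 0.08322384 = 0.91677616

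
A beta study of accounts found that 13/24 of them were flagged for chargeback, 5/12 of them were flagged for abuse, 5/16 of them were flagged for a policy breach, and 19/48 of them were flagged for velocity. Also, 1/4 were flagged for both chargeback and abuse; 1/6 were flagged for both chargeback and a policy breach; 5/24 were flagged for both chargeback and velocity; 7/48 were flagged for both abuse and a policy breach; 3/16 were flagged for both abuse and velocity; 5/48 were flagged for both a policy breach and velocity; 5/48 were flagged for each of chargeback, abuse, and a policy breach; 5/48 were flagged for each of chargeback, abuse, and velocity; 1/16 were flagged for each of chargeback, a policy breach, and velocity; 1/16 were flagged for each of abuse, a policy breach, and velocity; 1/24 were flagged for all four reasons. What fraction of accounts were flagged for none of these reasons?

Inclusion–exclusion gives
P(≥1) = 13/24 + 5/12 + 5/16 + 19/48 − 1/4 − 1/6 − 5/24 − 7/48 − 3/16 − 5/48 + 5/48 + 5/48 + 1/16 + 1/16 − 1/24 = 43/48
P(none) = 1 − 43/48 = 5/48

5/48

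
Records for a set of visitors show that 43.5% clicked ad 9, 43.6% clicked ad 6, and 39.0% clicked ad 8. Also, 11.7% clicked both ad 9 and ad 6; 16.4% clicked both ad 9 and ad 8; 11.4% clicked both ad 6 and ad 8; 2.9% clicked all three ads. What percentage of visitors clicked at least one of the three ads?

89.5%

P(at least one) = 43.5 + 43.6 + 39.0 − 11.7 − 16.4 − 11.4 + 2.9 = 89.5%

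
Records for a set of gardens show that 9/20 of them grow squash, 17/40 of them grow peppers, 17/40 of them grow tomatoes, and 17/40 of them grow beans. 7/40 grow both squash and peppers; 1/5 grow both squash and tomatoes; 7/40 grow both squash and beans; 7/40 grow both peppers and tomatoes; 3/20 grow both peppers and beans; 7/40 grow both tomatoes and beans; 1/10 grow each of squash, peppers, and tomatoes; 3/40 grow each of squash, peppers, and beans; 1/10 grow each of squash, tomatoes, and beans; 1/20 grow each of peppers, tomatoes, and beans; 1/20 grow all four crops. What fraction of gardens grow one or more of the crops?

P(union) = 9/20 + 17/40 + 17/40 + 17/40 − 7/40 − 1/5 − 7/40 − 7/40 − 3/20 − 7/40 + 1/10 + 3/40 + 1/10 + 1/20 − 1/20 = 19/20

19/20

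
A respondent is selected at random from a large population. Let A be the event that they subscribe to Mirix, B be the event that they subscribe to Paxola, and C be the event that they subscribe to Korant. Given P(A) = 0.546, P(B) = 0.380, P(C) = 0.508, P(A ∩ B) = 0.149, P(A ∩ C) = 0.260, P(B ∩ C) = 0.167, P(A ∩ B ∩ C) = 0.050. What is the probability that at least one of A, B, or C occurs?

Inclusion–exclusion gives
P(A ∪ B ∪ C) = 0.546 + 0.380 + 0.508 − 0.149 − 0.260 − 0.167 + 0.050 = 0.908

0.908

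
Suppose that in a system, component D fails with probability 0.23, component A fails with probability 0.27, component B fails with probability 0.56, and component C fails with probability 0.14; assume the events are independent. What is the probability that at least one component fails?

0.78730136

P(none) = (1 − 0.23) × (1 − 0.27) × (1 − 0.56) × (1 − 0.14) = 0.77 × 0.73 × 0.44 × 0.86 = 0.21269864
P(at least one) = 1 − 0.21269864 = 0.78730136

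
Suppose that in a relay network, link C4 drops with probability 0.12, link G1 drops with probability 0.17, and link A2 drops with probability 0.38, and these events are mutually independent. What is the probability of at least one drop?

Since the events are independent, P(none) is the product of the individual non-occurrence probabilities.
P(none) = (1 − 0.12) × (1 − 0.17) × (1 − 0.38) = 0.88 × 0.83 × 0.62 = 0.452848
P(at least one) = 1 − 0.452848 = 0.547152

0.547152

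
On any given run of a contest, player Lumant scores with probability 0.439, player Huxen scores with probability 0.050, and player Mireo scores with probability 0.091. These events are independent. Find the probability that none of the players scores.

Since the events are independent, P(none) is the product of the individual non-occurrence probabilities.
P(none) = (1 − 0.439) × (1 − 0.050) × (1 − 0.091) = 0.561 × 0.950 × 0.909 = 0.48445155

0.48445155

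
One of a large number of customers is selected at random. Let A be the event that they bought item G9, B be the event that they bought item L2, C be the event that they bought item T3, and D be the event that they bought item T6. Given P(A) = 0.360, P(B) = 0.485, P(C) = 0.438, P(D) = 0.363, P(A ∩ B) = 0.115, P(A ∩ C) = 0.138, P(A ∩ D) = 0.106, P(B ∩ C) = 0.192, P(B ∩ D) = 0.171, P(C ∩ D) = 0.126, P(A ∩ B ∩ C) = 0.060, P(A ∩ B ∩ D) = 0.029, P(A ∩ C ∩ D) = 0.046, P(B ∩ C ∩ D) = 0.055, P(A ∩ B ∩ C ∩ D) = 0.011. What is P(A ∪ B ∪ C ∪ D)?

P(A ∪ B ∪ C ∪ D) = 0.360 + 0.485 + 0.438 + 0.363 − 0.115 − 0.138 − 0.106 − 0.192 − 0.171 − 0.126 + 0.060 + 0.029 + 0.046 + 0.055 − 0.011 = 0.977

0.977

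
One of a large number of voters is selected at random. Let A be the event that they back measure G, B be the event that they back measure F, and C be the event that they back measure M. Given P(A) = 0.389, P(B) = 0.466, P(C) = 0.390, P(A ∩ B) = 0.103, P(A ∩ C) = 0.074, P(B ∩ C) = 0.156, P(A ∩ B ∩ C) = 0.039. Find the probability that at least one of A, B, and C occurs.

0.951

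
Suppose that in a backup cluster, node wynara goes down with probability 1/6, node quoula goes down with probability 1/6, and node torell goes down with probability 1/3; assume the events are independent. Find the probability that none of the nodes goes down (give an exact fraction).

P(none) = (1 − 1/6) × (1 − 1/6) × (1 − 1/3) = 5/6 × 5/6 × 2/3 = 25/54

25/54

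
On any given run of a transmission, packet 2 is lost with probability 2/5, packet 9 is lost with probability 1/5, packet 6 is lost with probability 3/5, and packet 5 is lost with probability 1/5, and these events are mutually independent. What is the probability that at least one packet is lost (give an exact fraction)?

P(none) = (1 − 2/5) × (1 − 1/5) × (1 − 3/5) × (1 − 1/5) = 3/5 × 4/5 × 2/5 × 4/5 = 96/625
P(at least one) = 1 − 96/625 = 529/625

529/625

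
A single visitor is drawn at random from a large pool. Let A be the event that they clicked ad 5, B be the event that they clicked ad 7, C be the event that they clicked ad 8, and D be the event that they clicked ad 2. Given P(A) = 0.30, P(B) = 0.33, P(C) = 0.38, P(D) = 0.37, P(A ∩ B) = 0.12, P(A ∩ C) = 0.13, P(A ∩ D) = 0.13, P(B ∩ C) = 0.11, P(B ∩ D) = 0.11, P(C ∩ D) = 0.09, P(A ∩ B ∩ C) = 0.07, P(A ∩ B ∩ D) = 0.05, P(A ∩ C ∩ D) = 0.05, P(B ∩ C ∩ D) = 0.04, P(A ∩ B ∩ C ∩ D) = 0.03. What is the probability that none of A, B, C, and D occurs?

0.13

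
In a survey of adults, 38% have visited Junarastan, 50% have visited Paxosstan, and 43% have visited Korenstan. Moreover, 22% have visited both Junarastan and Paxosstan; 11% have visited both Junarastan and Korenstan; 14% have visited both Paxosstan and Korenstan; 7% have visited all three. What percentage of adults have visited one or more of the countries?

By inclusion–exclusion:
P(≥1) = 38 + 50 + 43 − 22 − 11 − 14 + 7 = 91%

91%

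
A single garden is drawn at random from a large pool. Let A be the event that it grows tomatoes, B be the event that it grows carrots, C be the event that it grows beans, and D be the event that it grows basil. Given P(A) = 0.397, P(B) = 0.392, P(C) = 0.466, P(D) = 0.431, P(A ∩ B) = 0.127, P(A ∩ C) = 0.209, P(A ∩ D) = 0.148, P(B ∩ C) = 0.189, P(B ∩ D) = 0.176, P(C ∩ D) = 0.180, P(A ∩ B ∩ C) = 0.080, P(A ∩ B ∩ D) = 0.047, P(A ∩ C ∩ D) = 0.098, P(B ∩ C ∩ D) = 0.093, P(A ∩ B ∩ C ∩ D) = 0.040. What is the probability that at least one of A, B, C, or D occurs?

0.935

Apply inclusion-exclusion:
P(A ∪ B ∪ C ∪ D) = 0.397 + 0.392 + 0.466 + 0.431 − 0.127 − 0.209 − 0.148 − 0.189 − 0.176 − 0.180 + 0.080 + 0.047 + 0.098 + 0.093 − 0.040 = 0.935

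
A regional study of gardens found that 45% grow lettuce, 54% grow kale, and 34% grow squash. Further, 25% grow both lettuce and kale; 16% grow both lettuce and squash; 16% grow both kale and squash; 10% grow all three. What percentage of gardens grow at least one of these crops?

86%

By inclusion–exclusion:
P(at least one) = 45 + 54 + 34 − 25 − 16 − 16 + 10 = 86%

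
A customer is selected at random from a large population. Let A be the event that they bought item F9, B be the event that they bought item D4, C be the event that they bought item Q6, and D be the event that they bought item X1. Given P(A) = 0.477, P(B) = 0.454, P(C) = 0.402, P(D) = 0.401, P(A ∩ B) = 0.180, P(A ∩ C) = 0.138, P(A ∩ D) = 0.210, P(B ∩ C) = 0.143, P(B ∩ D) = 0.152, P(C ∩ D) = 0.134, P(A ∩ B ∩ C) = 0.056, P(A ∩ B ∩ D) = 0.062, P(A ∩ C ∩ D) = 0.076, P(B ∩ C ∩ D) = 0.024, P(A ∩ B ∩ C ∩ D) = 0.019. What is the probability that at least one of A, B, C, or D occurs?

0.976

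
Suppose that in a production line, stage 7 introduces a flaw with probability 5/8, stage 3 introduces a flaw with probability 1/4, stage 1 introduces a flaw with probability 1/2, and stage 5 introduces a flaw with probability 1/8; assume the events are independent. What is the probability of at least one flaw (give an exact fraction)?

449/512

P(none) = (1 − 5/8) × (1 − 1/4) × (1 − 1/2) × (1 − 1/8) = 3/8 × 3/4 × 1/2 × 7/8 = 63/512
P(at least one) = 1 − 63/512 = 449/512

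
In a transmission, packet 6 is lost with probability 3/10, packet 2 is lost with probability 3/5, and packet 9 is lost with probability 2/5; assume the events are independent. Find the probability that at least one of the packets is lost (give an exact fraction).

104/125

P(none) = (1 − 3/10) × (1 − 3/5) × (1 − 2/5) = 7/10 × 2/5 × 3/5 = 21/125
P(at least one) = 1 − 21/125 = 104/125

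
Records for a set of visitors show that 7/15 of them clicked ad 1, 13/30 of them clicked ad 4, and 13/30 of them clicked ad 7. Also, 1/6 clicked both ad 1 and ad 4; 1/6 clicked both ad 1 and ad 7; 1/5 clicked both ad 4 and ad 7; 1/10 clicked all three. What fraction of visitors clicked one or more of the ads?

9/10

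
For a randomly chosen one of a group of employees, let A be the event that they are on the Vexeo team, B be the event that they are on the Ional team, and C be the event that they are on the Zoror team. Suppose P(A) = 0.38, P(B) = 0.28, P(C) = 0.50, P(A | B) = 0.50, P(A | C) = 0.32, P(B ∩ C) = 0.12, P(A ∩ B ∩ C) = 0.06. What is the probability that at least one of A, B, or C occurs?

0.80

P(A ∩ B) = P(B)·P(A|B) = 0.28 × 0.50 = 0.14
P(A ∩ C) = P(C)·P(A|C) = 0.50 × 0.32 = 0.16
P(A ∪ B ∪ C) = 0.38 + 0.28 + 0.50 − 0.14 − 0.16 − 0.12 + 0.06 = 0.80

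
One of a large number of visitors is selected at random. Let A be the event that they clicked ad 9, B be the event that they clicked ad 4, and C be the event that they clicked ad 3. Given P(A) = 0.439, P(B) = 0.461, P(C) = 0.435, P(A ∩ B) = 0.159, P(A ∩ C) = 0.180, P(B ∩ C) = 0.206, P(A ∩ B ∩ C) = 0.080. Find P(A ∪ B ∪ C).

0.870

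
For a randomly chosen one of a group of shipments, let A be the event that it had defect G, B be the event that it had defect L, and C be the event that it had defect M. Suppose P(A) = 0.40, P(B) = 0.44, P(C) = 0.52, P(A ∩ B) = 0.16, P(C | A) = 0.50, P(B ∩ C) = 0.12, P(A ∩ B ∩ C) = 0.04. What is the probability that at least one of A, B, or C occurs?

P(A ∩ C) = P(A)·P(C|A) = 0.40 × 0.50 = 0.20
By inclusion–exclusion:
P(A ∪ B ∪ C) = 0.40 + 0.44 + 0.52 − 0.16 − 0.20 − 0.12 + 0.04 = 0.92

0.92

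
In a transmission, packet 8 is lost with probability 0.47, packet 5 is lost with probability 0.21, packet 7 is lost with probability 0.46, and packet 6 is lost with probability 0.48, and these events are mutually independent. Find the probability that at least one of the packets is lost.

P(none) = (1 − 0.47) × (1 − 0.21) × (1 − 0.46) × (1 − 0.48) = 0.53 × 0.79 × 0.54 × 0.52 = 0.11757096
P(at least one) = 1 − 0.11757096 = 0.88242904

0.88242904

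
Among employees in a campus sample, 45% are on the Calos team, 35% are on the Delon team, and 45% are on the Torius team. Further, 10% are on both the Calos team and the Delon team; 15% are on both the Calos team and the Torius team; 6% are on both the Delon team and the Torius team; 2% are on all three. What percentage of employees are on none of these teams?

4%

By inclusion-exclusion,
P(≥1) = 45 + 35 + 45 − 10 − 15 − 6 + 2 = 96%
P(none) = 100% − 96% = 4%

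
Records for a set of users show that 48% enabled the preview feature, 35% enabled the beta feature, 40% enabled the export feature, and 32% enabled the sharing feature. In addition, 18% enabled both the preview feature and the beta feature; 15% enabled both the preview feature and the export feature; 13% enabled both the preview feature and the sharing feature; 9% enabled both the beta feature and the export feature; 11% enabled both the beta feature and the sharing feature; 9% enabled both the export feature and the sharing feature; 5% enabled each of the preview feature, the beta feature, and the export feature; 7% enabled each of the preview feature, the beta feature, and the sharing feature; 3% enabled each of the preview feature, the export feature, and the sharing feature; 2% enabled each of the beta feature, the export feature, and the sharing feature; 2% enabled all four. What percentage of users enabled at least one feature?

95%

Apply inclusion-exclusion:
P(at least one) = 48 + 35 + 40 + 32 − 18 − 15 − 13 − 9 − 11 − 9 + 5 + 7 + 3 + 2 − 2 = 95%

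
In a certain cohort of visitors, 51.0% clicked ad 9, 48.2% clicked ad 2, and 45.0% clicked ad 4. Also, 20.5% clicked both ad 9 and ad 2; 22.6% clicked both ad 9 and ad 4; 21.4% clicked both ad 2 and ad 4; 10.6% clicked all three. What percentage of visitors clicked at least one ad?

90.3%

Apply inclusion-exclusion:
P(≥1) = 51.0 + 48.2 + 45.0 − 20.5 − 22.6 − 21.4 + 10.6 = 90.3%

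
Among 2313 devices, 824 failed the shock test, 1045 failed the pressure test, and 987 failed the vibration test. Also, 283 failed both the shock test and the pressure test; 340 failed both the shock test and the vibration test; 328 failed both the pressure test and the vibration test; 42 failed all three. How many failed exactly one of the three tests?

1080

Using the inclusion–exclusion count for exactly one event:
N(exactly one) = 824 + 1045 + 987 − 2·283 − 2·340 − 2·328 + 3·42 = 1080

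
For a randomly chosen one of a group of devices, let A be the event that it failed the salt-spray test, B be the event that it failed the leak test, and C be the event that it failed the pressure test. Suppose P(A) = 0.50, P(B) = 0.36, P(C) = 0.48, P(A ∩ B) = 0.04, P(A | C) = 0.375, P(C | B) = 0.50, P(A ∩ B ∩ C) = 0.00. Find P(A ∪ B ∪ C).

0.94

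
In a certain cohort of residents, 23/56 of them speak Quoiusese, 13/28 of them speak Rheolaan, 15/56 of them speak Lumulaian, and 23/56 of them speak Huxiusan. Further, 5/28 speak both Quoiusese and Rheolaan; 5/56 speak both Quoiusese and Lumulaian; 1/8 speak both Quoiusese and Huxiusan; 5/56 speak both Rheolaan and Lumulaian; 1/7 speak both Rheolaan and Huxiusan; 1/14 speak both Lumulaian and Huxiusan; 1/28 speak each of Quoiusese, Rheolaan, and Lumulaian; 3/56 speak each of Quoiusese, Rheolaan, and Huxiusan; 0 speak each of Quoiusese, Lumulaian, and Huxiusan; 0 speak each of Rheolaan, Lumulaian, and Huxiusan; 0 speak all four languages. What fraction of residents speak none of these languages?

3/56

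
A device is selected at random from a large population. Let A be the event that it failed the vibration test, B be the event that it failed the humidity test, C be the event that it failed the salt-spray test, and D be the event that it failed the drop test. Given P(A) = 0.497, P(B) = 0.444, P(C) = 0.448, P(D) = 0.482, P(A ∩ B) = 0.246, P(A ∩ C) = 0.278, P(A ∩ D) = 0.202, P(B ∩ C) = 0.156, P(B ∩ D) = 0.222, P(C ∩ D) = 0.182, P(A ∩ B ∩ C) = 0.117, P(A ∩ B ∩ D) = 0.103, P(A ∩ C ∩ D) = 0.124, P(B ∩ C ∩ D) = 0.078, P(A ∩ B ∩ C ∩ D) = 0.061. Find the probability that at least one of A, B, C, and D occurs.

0.946

P(A ∪ B ∪ C ∪ D) = 0.497 + 0.444 + 0.448 + 0.482 − 0.246 − 0.278 − 0.202 − 0.156 − 0.222 − 0.182 + 0.117 + 0.103 + 0.124 + 0.078 − 0.061 = 0.946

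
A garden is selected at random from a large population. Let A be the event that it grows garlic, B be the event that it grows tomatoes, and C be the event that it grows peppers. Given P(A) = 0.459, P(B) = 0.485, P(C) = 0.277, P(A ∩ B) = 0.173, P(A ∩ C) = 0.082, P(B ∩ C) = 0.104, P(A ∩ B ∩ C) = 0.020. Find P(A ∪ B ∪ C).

By inclusion-exclusion,
P(A ∪ B ∪ C) = 0.459 + 0.485 + 0.277 − 0.173 − 0.082 − 0.104 + 0.020 = 0.882

0.882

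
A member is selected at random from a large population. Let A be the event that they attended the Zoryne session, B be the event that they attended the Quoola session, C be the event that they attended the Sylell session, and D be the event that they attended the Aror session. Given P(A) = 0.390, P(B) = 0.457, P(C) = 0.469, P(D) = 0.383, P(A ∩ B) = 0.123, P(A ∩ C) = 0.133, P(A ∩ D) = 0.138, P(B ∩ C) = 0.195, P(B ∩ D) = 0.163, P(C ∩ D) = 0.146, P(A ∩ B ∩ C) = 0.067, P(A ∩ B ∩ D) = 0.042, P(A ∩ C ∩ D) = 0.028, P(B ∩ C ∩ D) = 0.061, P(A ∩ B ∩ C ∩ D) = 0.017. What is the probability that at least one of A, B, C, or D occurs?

Apply inclusion-exclusion:
P(A ∪ B ∪ C ∪ D) = 0.390 + 0.457 + 0.469 + 0.383 − 0.123 − 0.133 − 0.138 − 0.195 − 0.163 − 0.146 + 0.067 + 0.042 + 0.028 + 0.061 − 0.017 = 0.982

0.982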